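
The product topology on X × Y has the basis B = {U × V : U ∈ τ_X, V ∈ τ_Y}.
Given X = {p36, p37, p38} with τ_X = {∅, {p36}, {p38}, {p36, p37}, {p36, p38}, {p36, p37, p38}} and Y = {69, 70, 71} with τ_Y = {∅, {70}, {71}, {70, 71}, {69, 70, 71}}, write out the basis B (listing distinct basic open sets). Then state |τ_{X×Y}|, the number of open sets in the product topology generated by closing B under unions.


Basis B = {∅ × ∅, {p36} × {70}, {p36} × {71}, {p38} × {70}, {p38} × {71}, {p36} × {70, 71}, {p36, p37} × {70}, {p36, p38} × {70}, {p36, p37} × {71}, {p36, p38} × {71}, {p38} × {70, 71}, {p36} × {69, 70, 71}, {p36, p37, p38} × {70}, {p36, p37, p38} × {71}, {p38} × {69, 70, 71}, {p36, p37} × {70, 71}, {p36, p38} × {70, 71}, {p36, p37} × {69, 70, 71}, {p36, p38} × {69, 70, 71}, {p36, p37, p38} × {70, 71}, {p36, p37, p38} × {69, 70, 71}}; |τ_{X×Y}| = 70.

Enumerate products U × V with U ∈ τ_X, V ∈ τ_Y (deduplicated):
  ∅ × ∅ = {} (∅)
  {p36} × {70} = {(p36,70)}
  {p36} × {71} = {(p36,71)}
  {p38} × {70} = {(p38,70)}
  {p38} × {71} = {(p38,71)}
  {p36} × {70, 71} = {(p36,70), (p36,71)}
  {p36, p37} × {70} = {(p36,70), (p37,70)}
  {p36, p38} × {70} = {(p36,70), (p38,70)}
  {p36, p37} × {71} = {(p36,71), (p37,71)}
  {p36, p38} × {71} = {(p36,71), (p38,71)}
  {p38} × {70, 71} = {(p38,70), (p38,71)}
  {p36} × {69, 70, 71} = {(p36,69), (p36,70), (p36,71)}
  {p36, p37, p38} × {70} = {(p36,70), (p37,70), (p38,70)}
  {p36, p37, p38} × {71} = {(p36,71), (p37,71), (p38,71)}
  {p38} × {69, 70, 71} = {(p38,69), (p38,70), (p38,71)}
  {p36, p37} × {70, 71} = {(p36,70), (p36,71), (p37,70), (p37,71)}
  {p36, p38} × {70, 71} = {(p36,70), (p36,71), (p38,70), (p38,71)}
  {p36, p37} × {69, 70, 71} = {(p36,69), (p36,70), (p36,71), (p37,69), (p37,70), (p37,71)}
  {p36, p38} × {69, 70, 71} = {(p36,69), (p36,70), (p36,71), (p38,69), (p38,70), (p38,71)}
  {p36, p37, p38} × {70, 71} = {(p36,70), (p36,71), (p37,70), (p37,71), (p38,70), (p38,71)}
  {p36, p37, p38} × {69, 70, 71} = {(p36,69), (p36,70), (p36,71), (p37,69), (p37,70), (p37,71), (p38,69), (p38,70), (p38,71)}
These 21 distinct sets form the basis B.
Close under arbitrary unions to get τ_{X×Y}; counting gives |τ_{X×Y}| = 70.


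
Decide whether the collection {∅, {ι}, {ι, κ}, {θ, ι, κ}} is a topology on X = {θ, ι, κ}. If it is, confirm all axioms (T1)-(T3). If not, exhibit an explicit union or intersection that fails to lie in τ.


τ IS a topology on X.

Axiom (T1): ∅ ∈ τ? Yes; X ∈ τ? Yes.
Axiom (T2/T3): check pairwise unions and intersections of members of τ.
All pairwise intersections and unions checked — each lies in τ. Therefore τ satisfies (T1), (T2), (T3): it IS a topology on X.


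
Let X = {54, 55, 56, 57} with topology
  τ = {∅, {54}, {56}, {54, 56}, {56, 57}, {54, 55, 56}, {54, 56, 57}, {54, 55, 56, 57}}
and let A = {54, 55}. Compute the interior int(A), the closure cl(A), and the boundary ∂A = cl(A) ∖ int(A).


int(A) = {54}, cl(A) = {54, 55}, ∂A = {55}.

Closed sets in (X, τ) are complements of opens:
  closed(X, τ) = {∅, {55}, {57}, {54, 55}, {55, 57}, {54, 55, 57}, {55, 56, 57}, {54, 55, 56, 57}}.
int(A) = ⋃ {U ∈ τ : U ⊆ A}. Opens contained in A: ∅, {54}.
Taking the union of these: int(A) = {54}.
cl(A) = ⋂ {C closed : A ⊆ C}. Closed sets containing A: {54, 55}, {54, 55, 57}, {54, 55, 56, 57}.
Intersecting these: cl(A) = {54, 55}.
∂A = cl(A) ∖ int(A) = {54, 55} ∖ {54} = {55}.


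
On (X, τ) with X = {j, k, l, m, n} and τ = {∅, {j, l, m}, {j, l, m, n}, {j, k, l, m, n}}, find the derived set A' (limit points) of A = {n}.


A' = {k}

For each x ∈ X, list the open sets U ∈ τ with x ∈ U, then check whether U ∩ (A ∖ {x}) ≠ ∅ for every such U.
  x = j: open {j, l, m} ∋ x has {j, l, m} ∩ (A ∖ {j}) = ∅, so x is NOT a limit point.
  x = k: opens ∋ x are {j, k, l, m, n}; each meets A ∖ {k}, so x IS a limit point.
  x = l: open {j, l, m} ∋ x has {j, l, m} ∩ (A ∖ {l}) = ∅, so x is NOT a limit point.
  x = m: open {j, l, m} ∋ x has {j, l, m} ∩ (A ∖ {m}) = ∅, so x is NOT a limit point.
  x = n: open {j, l, m, n} ∋ x has {j, l, m, n} ∩ (A ∖ {n}) = ∅, so x is NOT a limit point.
Collecting: A' = {k}.


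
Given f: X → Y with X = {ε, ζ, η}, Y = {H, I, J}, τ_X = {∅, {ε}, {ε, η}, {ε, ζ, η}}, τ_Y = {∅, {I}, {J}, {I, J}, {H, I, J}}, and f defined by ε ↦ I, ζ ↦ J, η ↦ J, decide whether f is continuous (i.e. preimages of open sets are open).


f is NOT continuous.

Compute f^{-1}(U) for each U ∈ τ_Y:
  U = ∅: f^{-1}(U) = ∅ ∈ τ_X ✓.
  U = {I}: f^{-1}(U) = {ε} ∈ τ_X ✓.
  U = {J}: f^{-1}(U) = {ζ, η} ∉ τ_X ✗.
  U = {I, J}: f^{-1}(U) = {ε, ζ, η} ∈ τ_X ✓.
  U = {H, I, J}: f^{-1}(U) = {ε, ζ, η} ∈ τ_X ✓.
Found U = {J} with f^{-1}(U) = {ζ, η} not in τ_X. Therefore f is NOT continuous.


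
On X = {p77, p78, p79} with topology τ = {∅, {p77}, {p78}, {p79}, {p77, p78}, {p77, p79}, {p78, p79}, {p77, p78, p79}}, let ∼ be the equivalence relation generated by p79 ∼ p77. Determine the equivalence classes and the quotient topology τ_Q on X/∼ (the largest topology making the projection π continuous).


X/∼ = {[p77=p79], [p78]}; |τ_Q| = 4.

Equivalence classes: [p77=p79], [p78].
Quotient map π: X → X/∼ sends p77 ↦ [p77=p79], p78 ↦ [p78], p79 ↦ [p77=p79].
For each subset V ⊆ X/∼, compute π^{-1}(V) ⊆ X and check whether π^{-1}(V) ∈ τ. V is open in τ_Q iff π^{-1}(V) ∈ τ.
  V = {}: π^{-1}(V) = ∅ ∈ τ ✓.
  V = {[p77=p79]}: π^{-1}(V) = {p77, p79} ∈ τ ✓.
  V = {[p78]}: π^{-1}(V) = {p78} ∈ τ ✓.
  V = {[p77=p79], [p78]}: π^{-1}(V) = {p77, p78, p79} ∈ τ ✓.
Open sets in the quotient: τ_Q = {{}, {[p77=p79]}, {[p78]}, {[p77=p79], [p78]}} (4 elements).


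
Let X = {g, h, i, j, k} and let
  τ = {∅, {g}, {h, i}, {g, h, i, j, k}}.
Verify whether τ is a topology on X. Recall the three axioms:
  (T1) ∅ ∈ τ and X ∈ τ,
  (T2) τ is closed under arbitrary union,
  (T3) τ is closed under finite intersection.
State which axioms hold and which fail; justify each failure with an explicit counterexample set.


τ is NOT a topology on X.

Axiom (T1): ∅ ∈ τ? Yes; X ∈ τ? Yes.
Axiom (T2/T3): check pairwise unions and intersections of members of τ.
Counterexample for (T2): {g} ∪ {h, i} = {g, h, i} ∉ τ. Therefore τ is NOT a topology.


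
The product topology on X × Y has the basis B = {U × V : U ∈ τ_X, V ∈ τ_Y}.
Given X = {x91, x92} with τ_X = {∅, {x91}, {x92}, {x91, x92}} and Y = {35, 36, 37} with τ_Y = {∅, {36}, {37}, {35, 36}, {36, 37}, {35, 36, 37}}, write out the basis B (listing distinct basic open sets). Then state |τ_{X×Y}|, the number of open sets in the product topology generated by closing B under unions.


Basis B = {∅ × ∅, {x91} × {36}, {x91} × {37}, {x92} × {36}, {x92} × {37}, {x91} × {35, 36}, {x91} × {36, 37}, {x91, x92} × {36}, {x91, x92} × {37}, {x92} × {35, 36}, {x92} × {36, 37}, {x91} × {35, 36, 37}, {x92} × {35, 36, 37}, {x91, x92} × {35, 36}, {x91, x92} × {36, 37}, {x91, x92} × {35, 36, 37}}; |τ_{X×Y}| = 36.

Enumerate products U × V with U ∈ τ_X, V ∈ τ_Y (deduplicated):
  ∅ × ∅ = {} (∅)
  {x91} × {36} = {(x91,36)}
  {x91} × {37} = {(x91,37)}
  {x92} × {36} = {(x92,36)}
  {x92} × {37} = {(x92,37)}
  {x91} × {35, 36} = {(x91,35), (x91,36)}
  {x91} × {36, 37} = {(x91,36), (x91,37)}
  {x91, x92} × {36} = {(x91,36), (x92,36)}
  {x91, x92} × {37} = {(x91,37), (x92,37)}
  {x92} × {35, 36} = {(x92,35), (x92,36)}
  {x92} × {36, 37} = {(x92,36), (x92,37)}
  {x91} × {35, 36, 37} = {(x91,35), (x91,36), (x91,37)}
  {x92} × {35, 36, 37} = {(x92,35), (x92,36), (x92,37)}
  {x91, x92} × {35, 36} = {(x91,35), (x91,36), (x92,35), (x92,36)}
  {x91, x92} × {36, 37} = {(x91,36), (x91,37), (x92,36), (x92,37)}
  {x91, x92} × {35, 36, 37} = {(x91,35), (x91,36), (x91,37), (x92,35), (x92,36), (x92,37)}
These 16 distinct sets form the basis B.
Close under arbitrary unions to get τ_{X×Y}; counting gives |τ_{X×Y}| = 36.


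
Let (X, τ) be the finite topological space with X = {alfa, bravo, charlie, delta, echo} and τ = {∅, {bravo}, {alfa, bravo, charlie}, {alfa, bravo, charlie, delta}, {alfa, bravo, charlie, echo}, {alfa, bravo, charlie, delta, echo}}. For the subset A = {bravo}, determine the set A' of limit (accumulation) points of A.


A' = {alfa, charlie, delta, echo}

For each x ∈ X, list the open sets U ∈ τ with x ∈ U, then check whether U ∩ (A ∖ {x}) ≠ ∅ for every such U.
  x = alfa: opens ∋ x are {alfa, bravo, charlie}, {alfa, bravo, charlie, delta}, {alfa, bravo, charlie, echo}, {alfa, bravo, charlie, delta, echo}; each meets A ∖ {alfa}, so x IS a limit point.
  x = bravo: open {bravo} ∋ x has {bravo} ∩ (A ∖ {bravo}) = ∅, so x is NOT a limit point.
  x = charlie: opens ∋ x are {alfa, bravo, charlie}, {alfa, bravo, charlie, delta}, {alfa, bravo, charlie, echo}, {alfa, bravo, charlie, delta, echo}; each meets A ∖ {charlie}, so x IS a limit point.
  x = delta: opens ∋ x are {alfa, bravo, charlie, delta}, {alfa, bravo, charlie, delta, echo}; each meets A ∖ {delta}, so x IS a limit point.
  x = echo: opens ∋ x are {alfa, bravo, charlie, echo}, {alfa, bravo, charlie, delta, echo}; each meets A ∖ {echo}, so x IS a limit point.
Collecting: A' = {alfa, charlie, delta, echo}.


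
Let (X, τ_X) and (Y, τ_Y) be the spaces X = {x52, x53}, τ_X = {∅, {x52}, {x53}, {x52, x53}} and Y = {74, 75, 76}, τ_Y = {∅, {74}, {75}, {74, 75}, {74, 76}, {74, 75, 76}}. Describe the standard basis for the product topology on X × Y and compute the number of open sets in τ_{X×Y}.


Basis B = {∅ × ∅, {x52} × {74}, {x52} × {75}, {x53} × {74}, {x53} × {75}, {x52} × {74, 75}, {x52} × {74, 76}, {x52, x53} × {74}, {x52, x53} × {75}, {x53} × {74, 75}, {x53} × {74, 76}, {x52} × {74, 75, 76}, {x53} × {74, 75, 76}, {x52, x53} × {74, 75}, {x52, x53} × {74, 76}, {x52, x53} × {74, 75, 76}}; |τ_{X×Y}| = 36.

Enumerate products U × V with U ∈ τ_X, V ∈ τ_Y (deduplicated):
  ∅ × ∅ = {} (∅)
  {x52} × {74} = {(x52,74)}
  {x52} × {75} = {(x52,75)}
  {x53} × {74} = {(x53,74)}
  {x53} × {75} = {(x53,75)}
  {x52} × {74, 75} = {(x52,74), (x52,75)}
  {x52} × {74, 76} = {(x52,74), (x52,76)}
  {x52, x53} × {74} = {(x52,74), (x53,74)}
  {x52, x53} × {75} = {(x52,75), (x53,75)}
  {x53} × {74, 75} = {(x53,74), (x53,75)}
  {x53} × {74, 76} = {(x53,74), (x53,76)}
  {x52} × {74, 75, 76} = {(x52,74), (x52,75), (x52,76)}
  {x53} × {74, 75, 76} = {(x53,74), (x53,75), (x53,76)}
  {x52, x53} × {74, 75} = {(x52,74), (x52,75), (x53,74), (x53,75)}
  {x52, x53} × {74, 76} = {(x52,74), (x52,76), (x53,74), (x53,76)}
  {x52, x53} × {74, 75, 76} = {(x52,74), (x52,75), (x52,76), (x53,74), (x53,75), (x53,76)}
These 16 distinct sets form the basis B.
Close under arbitrary unions to get τ_{X×Y}; counting gives |τ_{X×Y}| = 36.


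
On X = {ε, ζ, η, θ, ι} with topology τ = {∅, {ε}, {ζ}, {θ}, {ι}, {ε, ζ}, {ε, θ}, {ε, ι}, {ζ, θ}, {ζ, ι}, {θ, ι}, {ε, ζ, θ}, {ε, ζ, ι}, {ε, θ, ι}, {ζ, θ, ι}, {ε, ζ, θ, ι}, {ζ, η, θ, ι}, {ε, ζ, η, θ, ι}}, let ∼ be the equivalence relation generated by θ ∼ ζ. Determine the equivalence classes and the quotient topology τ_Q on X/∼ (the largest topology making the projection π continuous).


X/∼ = {[ε], [ζ=θ], [η], [ι]}; |τ_Q| = 10.

Equivalence classes: [ε], [ζ=θ], [η], [ι].
Quotient map π: X → X/∼ sends ε ↦ [ε], ζ ↦ [ζ=θ], η ↦ [η], θ ↦ [ζ=θ], ι ↦ [ι].
For each subset V ⊆ X/∼, compute π^{-1}(V) ⊆ X and check whether π^{-1}(V) ∈ τ. V is open in τ_Q iff π^{-1}(V) ∈ τ.
  V = {}: π^{-1}(V) = ∅ ∈ τ ✓.
  V = {[ε]}: π^{-1}(V) = {ε} ∈ τ ✓.
  V = {[ζ=θ]}: π^{-1}(V) = {ζ, θ} ∈ τ ✓.
  V = {[ε], [ζ=θ]}: π^{-1}(V) = {ε, ζ, θ} ∈ τ ✓.
  V = {[η]}: π^{-1}(V) = {η} ∉ τ ✗.
  V = {[ε], [η]}: π^{-1}(V) = {ε, η} ∉ τ ✗.
  V = {[ζ=θ], [η]}: π^{-1}(V) = {ζ, η, θ} ∉ τ ✗.
  V = {[ε], [ζ=θ], [η]}: π^{-1}(V) = {ε, ζ, η, θ} ∉ τ ✗.
  V = {[ι]}: π^{-1}(V) = {ι} ∈ τ ✓.
  V = {[ε], [ι]}: π^{-1}(V) = {ε, ι} ∈ τ ✓.
  V = {[ζ=θ], [ι]}: π^{-1}(V) = {ζ, θ, ι} ∈ τ ✓.
  V = {[ε], [ζ=θ], [ι]}: π^{-1}(V) = {ε, ζ, θ, ι} ∈ τ ✓.
  V = {[η], [ι]}: π^{-1}(V) = {η, ι} ∉ τ ✗.
  V = {[ε], [η], [ι]}: π^{-1}(V) = {ε, η, ι} ∉ τ ✗.
  V = {[ζ=θ], [η], [ι]}: π^{-1}(V) = {ζ, η, θ, ι} ∈ τ ✓.
  V = {[ε], [ζ=θ], [η], [ι]}: π^{-1}(V) = {ε, ζ, η, θ, ι} ∈ τ ✓.
Open sets in the quotient: τ_Q = {{}, {[ε]}, {[ζ=θ]}, {[ε], [ζ=θ]}, {[ι]}, {[ε], [ι]}, {[ζ=θ], [ι]}, {[ε], [ζ=θ], [ι]}, {[ζ=θ], [η], [ι]}, {[ε], [ζ=θ], [η], [ι]}} (10 elements).


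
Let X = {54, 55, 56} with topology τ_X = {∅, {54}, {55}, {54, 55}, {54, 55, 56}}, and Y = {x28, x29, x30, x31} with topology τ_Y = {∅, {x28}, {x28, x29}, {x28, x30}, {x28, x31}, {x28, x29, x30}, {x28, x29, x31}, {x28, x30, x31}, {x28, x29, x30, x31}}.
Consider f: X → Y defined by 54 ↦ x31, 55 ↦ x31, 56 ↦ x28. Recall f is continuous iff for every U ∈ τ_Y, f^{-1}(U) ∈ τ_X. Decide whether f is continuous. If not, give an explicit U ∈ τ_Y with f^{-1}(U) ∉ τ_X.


f is NOT continuous.

Compute f^{-1}(U) for each U ∈ τ_Y:
  U = ∅: f^{-1}(U) = ∅ ∈ τ_X ✓.
  U = {x28}: f^{-1}(U) = {56} ∉ τ_X ✗.
  U = {x28, x29}: f^{-1}(U) = {56} ∉ τ_X ✗.
  U = {x28, x30}: f^{-1}(U) = {56} ∉ τ_X ✗.
  U = {x28, x31}: f^{-1}(U) = {54, 55, 56} ∈ τ_X ✓.
  U = {x28, x29, x30}: f^{-1}(U) = {56} ∉ τ_X ✗.
  U = {x28, x29, x31}: f^{-1}(U) = {54, 55, 56} ∈ τ_X ✓.
  U = {x28, x30, x31}: f^{-1}(U) = {54, 55, 56} ∈ τ_X ✓.
  U = {x28, x29, x30, x31}: f^{-1}(U) = {54, 55, 56} ∈ τ_X ✓.
Found U = {x28} with f^{-1}(U) = {56} not in τ_X. Therefore f is NOT continuous.


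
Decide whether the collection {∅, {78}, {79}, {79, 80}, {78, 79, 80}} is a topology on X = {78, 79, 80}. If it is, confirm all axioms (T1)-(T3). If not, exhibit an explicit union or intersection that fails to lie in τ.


τ is NOT a topology on X.

Axiom (T1): ∅ ∈ τ? Yes; X ∈ τ? Yes.
Axiom (T2/T3): check pairwise unions and intersections of members of τ.
Counterexample for (T2): {78} ∪ {79} = {78, 79} ∉ τ. Therefore τ is NOT a topology.


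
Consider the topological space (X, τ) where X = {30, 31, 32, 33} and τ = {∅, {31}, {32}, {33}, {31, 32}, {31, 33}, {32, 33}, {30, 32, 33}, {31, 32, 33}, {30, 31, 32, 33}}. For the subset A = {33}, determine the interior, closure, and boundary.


int(A) = {33}, cl(A) = {30, 33}, ∂A = {30}.

Closed sets in (X, τ) are complements of opens:
  closed(X, τ) = {∅, {30}, {31}, {30, 31}, {30, 32}, {30, 33}, {30, 31, 32}, {30, 31, 33}, {30, 32, 33}, {30, 31, 32, 33}}.
int(A) = ⋃ {U ∈ τ : U ⊆ A}. Opens contained in A: ∅, {33}.
Taking the union of these: int(A) = {33}.
cl(A) = ⋂ {C closed : A ⊆ C}. Closed sets containing A: {30, 33}, {30, 31, 33}, {30, 32, 33}, {30, 31, 32, 33}.
Intersecting these: cl(A) = {30, 33}.
∂A = cl(A) ∖ int(A) = {30, 33} ∖ {33} = {30}.


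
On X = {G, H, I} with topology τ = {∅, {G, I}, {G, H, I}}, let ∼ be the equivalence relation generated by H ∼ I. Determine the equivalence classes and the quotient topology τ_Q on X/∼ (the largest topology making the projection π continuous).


X/∼ = {[G], [H=I]}; |τ_Q| = 2.

Equivalence classes: [G], [H=I].
Quotient map π: X → X/∼ sends G ↦ [G], H ↦ [H=I], I ↦ [H=I].
For each subset V ⊆ X/∼, compute π^{-1}(V) ⊆ X and check whether π^{-1}(V) ∈ τ. V is open in τ_Q iff π^{-1}(V) ∈ τ.
  V = {}: π^{-1}(V) = ∅ ∈ τ ✓.
  V = {[G]}: π^{-1}(V) = {G} ∉ τ ✗.
  V = {[H=I]}: π^{-1}(V) = {H, I} ∉ τ ✗.
  V = {[G], [H=I]}: π^{-1}(V) = {G, H, I} ∈ τ ✓.
Open sets in the quotient: τ_Q = {{}, {[G], [H=I]}} (2 elements).


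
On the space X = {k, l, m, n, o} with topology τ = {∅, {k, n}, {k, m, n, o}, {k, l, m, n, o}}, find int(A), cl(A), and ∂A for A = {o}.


int(A) = ∅, cl(A) = {l, m, o}, ∂A = {l, m, o}.

Closed sets in (X, τ) are complements of opens:
  closed(X, τ) = {∅, {l}, {l, m, o}, {k, l, m, n, o}}.
int(A) = ⋃ {U ∈ τ : U ⊆ A}. Opens contained in A: ∅.
Taking the union of these: int(A) = ∅.
cl(A) = ⋂ {C closed : A ⊆ C}. Closed sets containing A: {l, m, o}, {k, l, m, n, o}.
Intersecting these: cl(A) = {l, m, o}.
∂A = cl(A) ∖ int(A) = {l, m, o} ∖ ∅ = {l, m, o}.


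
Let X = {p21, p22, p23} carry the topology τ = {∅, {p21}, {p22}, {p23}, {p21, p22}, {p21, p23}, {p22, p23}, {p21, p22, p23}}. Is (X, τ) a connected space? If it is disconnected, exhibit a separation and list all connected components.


(X, τ) is disconnected; components = [{p21}, {p22}, {p23}].

Find clopen sets (U ∈ τ with X ∖ U ∈ τ):
  U = ∅, X ∖ U = {p21, p22, p23} — both open, so U is clopen.
  U = {p21}, X ∖ U = {p22, p23} — both open, so U is clopen.
  U = {p22}, X ∖ U = {p21, p23} — both open, so U is clopen.
  U = {p23}, X ∖ U = {p21, p22} — both open, so U is clopen.
  U = {p21, p22}, X ∖ U = {p23} — both open, so U is clopen.
  U = {p21, p23}, X ∖ U = {p22} — both open, so U is clopen.
  U = {p22, p23}, X ∖ U = {p21} — both open, so U is clopen.
  U = {p21, p22, p23}, X ∖ U = ∅ — both open, so U is clopen.
Nontrivial clopen(s) exist: e.g. {p23}. So (X, τ) is disconnected.
Compute connected components by grouping points that agree on all clopens:
  component: {p21}
  component: {p22}
  component: {p23}


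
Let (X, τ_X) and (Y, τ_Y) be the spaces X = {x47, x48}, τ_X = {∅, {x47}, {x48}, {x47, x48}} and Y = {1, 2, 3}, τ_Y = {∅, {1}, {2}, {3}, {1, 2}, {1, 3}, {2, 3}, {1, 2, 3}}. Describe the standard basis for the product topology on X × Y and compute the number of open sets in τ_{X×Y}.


Basis B = {∅ × ∅, {x47} × {1}, {x47} × {2}, {x47} × {3}, {x48} × {1}, {x48} × {2}, {x48} × {3}, {x47} × {1, 2}, {x47} × {1, 3}, {x47, x48} × {1}, {x47} × {2, 3}, {x47, x48} × {2}, {x47, x48} × {3}, {x48} × {1, 2}, {x48} × {1, 3}, {x48} × {2, 3}, {x47} × {1, 2, 3}, {x48} × {1, 2, 3}, {x47, x48} × {1, 2}, {x47, x48} × {1, 3}, {x47, x48} × {2, 3}, {x47, x48} × {1, 2, 3}}; |τ_{X×Y}| = 64.

Enumerate products U × V with U ∈ τ_X, V ∈ τ_Y (deduplicated):
  ∅ × ∅ = {} (∅)
  {x47} × {1} = {(x47,1)}
  {x47} × {2} = {(x47,2)}
  {x47} × {3} = {(x47,3)}
  {x48} × {1} = {(x48,1)}
  {x48} × {2} = {(x48,2)}
  {x48} × {3} = {(x48,3)}
  {x47} × {1, 2} = {(x47,1), (x47,2)}
  {x47} × {1, 3} = {(x47,1), (x47,3)}
  {x47, x48} × {1} = {(x47,1), (x48,1)}
  {x47} × {2, 3} = {(x47,2), (x47,3)}
  {x47, x48} × {2} = {(x47,2), (x48,2)}
  {x47, x48} × {3} = {(x47,3), (x48,3)}
  {x48} × {1, 2} = {(x48,1), (x48,2)}
  {x48} × {1, 3} = {(x48,1), (x48,3)}
  {x48} × {2, 3} = {(x48,2), (x48,3)}
  {x47} × {1, 2, 3} = {(x47,1), (x47,2), (x47,3)}
  {x48} × {1, 2, 3} = {(x48,1), (x48,2), (x48,3)}
  {x47, x48} × {1, 2} = {(x47,1), (x47,2), (x48,1), (x48,2)}
  {x47, x48} × {1, 3} = {(x47,1), (x47,3), (x48,1), (x48,3)}
  {x47, x48} × {2, 3} = {(x47,2), (x47,3), (x48,2), (x48,3)}
  {x47, x48} × {1, 2, 3} = {(x47,1), (x47,2), (x47,3), (x48,1), (x48,2), (x48,3)}
These 22 distinct sets form the basis B.
Close under arbitrary unions to get τ_{X×Y}; counting gives |τ_{X×Y}| = 64.


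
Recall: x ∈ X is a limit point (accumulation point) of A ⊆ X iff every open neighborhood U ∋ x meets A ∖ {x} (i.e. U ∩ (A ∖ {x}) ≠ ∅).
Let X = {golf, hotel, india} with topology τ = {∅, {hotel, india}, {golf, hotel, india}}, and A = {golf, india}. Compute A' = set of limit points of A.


A' = {golf, hotel}

For each x ∈ X, list the open sets U ∈ τ with x ∈ U, then check whether U ∩ (A ∖ {x}) ≠ ∅ for every such U.
  x = golf: opens ∋ x are {golf, hotel, india}; each meets A ∖ {golf}, so x IS a limit point.
  x = hotel: opens ∋ x are {hotel, india}, {golf, hotel, india}; each meets A ∖ {hotel}, so x IS a limit point.
  x = india: open {hotel, india} ∋ x has {hotel, india} ∩ (A ∖ {india}) = ∅, so x is NOT a limit point.
Collecting: A' = {golf, hotel}.


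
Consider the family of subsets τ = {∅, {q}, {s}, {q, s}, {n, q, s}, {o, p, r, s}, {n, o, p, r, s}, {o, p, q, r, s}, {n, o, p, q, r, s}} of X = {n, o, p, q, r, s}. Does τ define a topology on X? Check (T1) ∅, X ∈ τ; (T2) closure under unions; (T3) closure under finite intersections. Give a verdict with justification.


τ is NOT a topology on X.

Axiom (T1): ∅ ∈ τ? Yes; X ∈ τ? Yes.
Axiom (T2/T3): check pairwise unions and intersections of members of τ.
Counterexample for (T3): {n, q, s} ∩ {n, o, p, r, s} = {n, s} ∉ τ. Therefore τ is NOT a topology.


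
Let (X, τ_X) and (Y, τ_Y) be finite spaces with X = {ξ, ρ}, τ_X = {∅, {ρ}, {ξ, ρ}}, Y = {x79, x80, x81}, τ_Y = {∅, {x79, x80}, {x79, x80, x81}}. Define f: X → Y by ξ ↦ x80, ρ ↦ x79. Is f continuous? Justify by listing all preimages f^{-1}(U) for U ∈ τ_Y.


f IS continuous.

Compute f^{-1}(U) for each U ∈ τ_Y:
  U = ∅: f^{-1}(U) = ∅ ∈ τ_X ✓.
  U = {x79, x80}: f^{-1}(U) = {ξ, ρ} ∈ τ_X ✓.
  U = {x79, x80, x81}: f^{-1}(U) = {ξ, ρ} ∈ τ_X ✓.
Every preimage lies in τ_X, so f IS continuous.


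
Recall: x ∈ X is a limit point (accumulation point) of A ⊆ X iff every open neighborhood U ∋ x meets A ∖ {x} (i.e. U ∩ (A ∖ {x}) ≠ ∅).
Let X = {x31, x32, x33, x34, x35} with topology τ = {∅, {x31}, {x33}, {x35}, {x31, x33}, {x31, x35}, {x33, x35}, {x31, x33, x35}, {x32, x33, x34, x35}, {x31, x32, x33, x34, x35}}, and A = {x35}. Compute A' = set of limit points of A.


A' = {x32, x34}

For each x ∈ X, list the open sets U ∈ τ with x ∈ U, then check whether U ∩ (A ∖ {x}) ≠ ∅ for every such U.
  x = x31: open {x31} ∋ x has {x31} ∩ (A ∖ {x31}) = ∅, so x is NOT a limit point.
  x = x32: opens ∋ x are {x32, x33, x34, x35}, {x31, x32, x33, x34, x35}; each meets A ∖ {x32}, so x IS a limit point.
  x = x33: open {x33} ∋ x has {x33} ∩ (A ∖ {x33}) = ∅, so x is NOT a limit point.
  x = x34: opens ∋ x are {x32, x33, x34, x35}, {x31, x32, x33, x34, x35}; each meets A ∖ {x34}, so x IS a limit point.
  x = x35: open {x35} ∋ x has {x35} ∩ (A ∖ {x35}) = ∅, so x is NOT a limit point.
Collecting: A' = {x32, x34}.


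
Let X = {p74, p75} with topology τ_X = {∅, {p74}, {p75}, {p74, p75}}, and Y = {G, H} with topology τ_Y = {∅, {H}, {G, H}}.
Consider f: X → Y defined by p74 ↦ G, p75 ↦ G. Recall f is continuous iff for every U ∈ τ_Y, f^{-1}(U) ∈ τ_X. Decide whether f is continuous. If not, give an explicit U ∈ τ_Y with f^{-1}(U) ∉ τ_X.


f IS continuous.

Compute f^{-1}(U) for each U ∈ τ_Y:
  U = ∅: f^{-1}(U) = ∅ ∈ τ_X ✓.
  U = {H}: f^{-1}(U) = ∅ ∈ τ_X ✓.
  U = {G, H}: f^{-1}(U) = {p74, p75} ∈ τ_X ✓.
Every preimage lies in τ_X, so f IS continuous.


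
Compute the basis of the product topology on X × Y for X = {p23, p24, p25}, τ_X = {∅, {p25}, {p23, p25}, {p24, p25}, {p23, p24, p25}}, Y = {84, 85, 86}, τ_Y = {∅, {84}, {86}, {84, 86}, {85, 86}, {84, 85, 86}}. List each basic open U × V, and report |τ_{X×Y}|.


Basis B = {∅ × ∅, {p25} × {84}, {p25} × {86}, {p23, p25} × {84}, {p23, p25} × {86}, {p24, p25} × {84}, {p24, p25} × {86}, {p25} × {84, 86}, {p25} × {85, 86}, {p23, p24, p25} × {84}, {p23, p24, p25} × {86}, {p25} × {84, 85, 86}, {p23, p25} × {84, 86}, {p23, p25} × {85, 86}, {p24, p25} × {84, 86}, {p24, p25} × {85, 86}, {p23, p25} × {84, 85, 86}, {p23, p24, p25} × {84, 86}, {p23, p24, p25} × {85, 86}, {p24, p25} × {84, 85, 86}, {p23, p24, p25} × {84, 85, 86}}; |τ_{X×Y}| = 70.

Enumerate products U × V with U ∈ τ_X, V ∈ τ_Y (deduplicated):
  ∅ × ∅ = {} (∅)
  {p25} × {84} = {(p25,84)}
  {p25} × {86} = {(p25,86)}
  {p23, p25} × {84} = {(p23,84), (p25,84)}
  {p23, p25} × {86} = {(p23,86), (p25,86)}
  {p24, p25} × {84} = {(p24,84), (p25,84)}
  {p24, p25} × {86} = {(p24,86), (p25,86)}
  {p25} × {84, 86} = {(p25,84), (p25,86)}
  {p25} × {85, 86} = {(p25,85), (p25,86)}
  {p23, p24, p25} × {84} = {(p23,84), (p24,84), (p25,84)}
  {p23, p24, p25} × {86} = {(p23,86), (p24,86), (p25,86)}
  {p25} × {84, 85, 86} = {(p25,84), (p25,85), (p25,86)}
  {p23, p25} × {84, 86} = {(p23,84), (p23,86), (p25,84), (p25,86)}
  {p23, p25} × {85, 86} = {(p23,85), (p23,86), (p25,85), (p25,86)}
  {p24, p25} × {84, 86} = {(p24,84), (p24,86), (p25,84), (p25,86)}
  {p24, p25} × {85, 86} = {(p24,85), (p24,86), (p25,85), (p25,86)}
  {p23, p25} × {84, 85, 86} = {(p23,84), (p23,85), (p23,86), (p25,84), (p25,85), (p25,86)}
  {p23, p24, p25} × {84, 86} = {(p23,84), (p23,86), (p24,84), (p24,86), (p25,84), (p25,86)}
  {p23, p24, p25} × {85, 86} = {(p23,85), (p23,86), (p24,85), (p24,86), (p25,85), (p25,86)}
  {p24, p25} × {84, 85, 86} = {(p24,84), (p24,85), (p24,86), (p25,84), (p25,85), (p25,86)}
  {p23, p24, p25} × {84, 85, 86} = {(p23,84), (p23,85), (p23,86), (p24,84), (p24,85), (p24,86), (p25,84), (p25,85), (p25,86)}
These 21 distinct sets form the basis B.
Close under arbitrary unions to get τ_{X×Y}; counting gives |τ_{X×Y}| = 70.


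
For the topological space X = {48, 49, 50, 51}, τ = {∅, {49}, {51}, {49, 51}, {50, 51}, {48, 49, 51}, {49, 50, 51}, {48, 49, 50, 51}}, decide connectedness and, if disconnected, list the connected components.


(X, τ) is connected.

Find clopen sets (U ∈ τ with X ∖ U ∈ τ):
  U = ∅, X ∖ U = {48, 49, 50, 51} — both open, so U is clopen.
  U = {48, 49, 50, 51}, X ∖ U = ∅ — both open, so U is clopen.
Only trivial clopens (∅ and X) exist, so (X, τ) is connected.
Compute connected components by grouping points that agree on all clopens:
  component: {48, 49, 50, 51}


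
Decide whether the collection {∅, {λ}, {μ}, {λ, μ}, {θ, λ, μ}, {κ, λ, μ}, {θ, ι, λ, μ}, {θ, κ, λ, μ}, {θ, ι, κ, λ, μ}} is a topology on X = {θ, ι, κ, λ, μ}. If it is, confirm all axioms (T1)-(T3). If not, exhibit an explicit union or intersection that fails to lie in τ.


τ IS a topology on X.

Axiom (T1): ∅ ∈ τ? Yes; X ∈ τ? Yes.
Axiom (T2/T3): check pairwise unions and intersections of members of τ.
All pairwise intersections and unions checked — each lies in τ. Therefore τ satisfies (T1), (T2), (T3): it IS a topology on X.


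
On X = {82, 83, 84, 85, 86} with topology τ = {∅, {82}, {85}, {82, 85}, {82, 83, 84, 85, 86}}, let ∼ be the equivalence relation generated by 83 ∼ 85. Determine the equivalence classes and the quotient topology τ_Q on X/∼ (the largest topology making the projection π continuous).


X/∼ = {[82], [83=85], [84], [86]}; |τ_Q| = 3.

Equivalence classes: [82], [83=85], [84], [86].
Quotient map π: X → X/∼ sends 82 ↦ [82], 83 ↦ [83=85], 84 ↦ [84], 85 ↦ [83=85], 86 ↦ [86].
For each subset V ⊆ X/∼, compute π^{-1}(V) ⊆ X and check whether π^{-1}(V) ∈ τ. V is open in τ_Q iff π^{-1}(V) ∈ τ.
  V = {}: π^{-1}(V) = ∅ ∈ τ ✓.
  V = {[82]}: π^{-1}(V) = {82} ∈ τ ✓.
  V = {[83=85]}: π^{-1}(V) = {83, 85} ∉ τ ✗.
  V = {[82], [83=85]}: π^{-1}(V) = {82, 83, 85} ∉ τ ✗.
  V = {[84]}: π^{-1}(V) = {84} ∉ τ ✗.
  V = {[82], [84]}: π^{-1}(V) = {82, 84} ∉ τ ✗.
  V = {[83=85], [84]}: π^{-1}(V) = {83, 84, 85} ∉ τ ✗.
  V = {[82], [83=85], [84]}: π^{-1}(V) = {82, 83, 84, 85} ∉ τ ✗.
  V = {[86]}: π^{-1}(V) = {86} ∉ τ ✗.
  V = {[82], [86]}: π^{-1}(V) = {82, 86} ∉ τ ✗.
  V = {[83=85], [86]}: π^{-1}(V) = {83, 85, 86} ∉ τ ✗.
  V = {[82], [83=85], [86]}: π^{-1}(V) = {82, 83, 85, 86} ∉ τ ✗.
  V = {[84], [86]}: π^{-1}(V) = {84, 86} ∉ τ ✗.
  V = {[82], [84], [86]}: π^{-1}(V) = {82, 84, 86} ∉ τ ✗.
  V = {[83=85], [84], [86]}: π^{-1}(V) = {83, 84, 85, 86} ∉ τ ✗.
  V = {[82], [83=85], [84], [86]}: π^{-1}(V) = {82, 83, 84, 85, 86} ∈ τ ✓.
Open sets in the quotient: τ_Q = {{}, {[82]}, {[82], [83=85], [84], [86]}} (3 elements).


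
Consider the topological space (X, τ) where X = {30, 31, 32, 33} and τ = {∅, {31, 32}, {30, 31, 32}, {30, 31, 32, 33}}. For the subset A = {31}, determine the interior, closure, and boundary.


int(A) = ∅, cl(A) = {30, 31, 32, 33}, ∂A = {30, 31, 32, 33}.

Closed sets in (X, τ) are complements of opens:
  closed(X, τ) = {∅, {33}, {30, 33}, {30, 31, 32, 33}}.
int(A) = ⋃ {U ∈ τ : U ⊆ A}. Opens contained in A: ∅.
Taking the union of these: int(A) = ∅.
cl(A) = ⋂ {C closed : A ⊆ C}. Closed sets containing A: {30, 31, 32, 33}.
Intersecting these: cl(A) = {30, 31, 32, 33}.
∂A = cl(A) ∖ int(A) = {30, 31, 32, 33} ∖ ∅ = {30, 31, 32, 33}.


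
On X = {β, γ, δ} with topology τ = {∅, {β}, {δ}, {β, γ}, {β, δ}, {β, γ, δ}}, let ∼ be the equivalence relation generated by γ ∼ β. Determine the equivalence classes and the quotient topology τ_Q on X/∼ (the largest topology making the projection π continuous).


X/∼ = {[β=γ], [δ]}; |τ_Q| = 4.

Equivalence classes: [β=γ], [δ].
Quotient map π: X → X/∼ sends β ↦ [β=γ], γ ↦ [β=γ], δ ↦ [δ].
For each subset V ⊆ X/∼, compute π^{-1}(V) ⊆ X and check whether π^{-1}(V) ∈ τ. V is open in τ_Q iff π^{-1}(V) ∈ τ.
  V = {}: π^{-1}(V) = ∅ ∈ τ ✓.
  V = {[β=γ]}: π^{-1}(V) = {β, γ} ∈ τ ✓.
  V = {[δ]}: π^{-1}(V) = {δ} ∈ τ ✓.
  V = {[β=γ], [δ]}: π^{-1}(V) = {β, γ, δ} ∈ τ ✓.
Open sets in the quotient: τ_Q = {{}, {[β=γ]}, {[δ]}, {[β=γ], [δ]}} (4 elements).


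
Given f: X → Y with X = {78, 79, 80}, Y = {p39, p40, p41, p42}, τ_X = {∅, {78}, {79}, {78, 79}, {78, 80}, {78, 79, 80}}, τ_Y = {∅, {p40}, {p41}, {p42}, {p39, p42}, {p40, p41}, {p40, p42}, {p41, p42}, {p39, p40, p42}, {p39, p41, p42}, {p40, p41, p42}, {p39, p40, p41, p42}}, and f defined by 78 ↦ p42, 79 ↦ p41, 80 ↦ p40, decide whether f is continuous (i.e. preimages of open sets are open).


f is NOT continuous.

Compute f^{-1}(U) for each U ∈ τ_Y:
  U = ∅: f^{-1}(U) = ∅ ∈ τ_X ✓.
  U = {p40}: f^{-1}(U) = {80} ∉ τ_X ✗.
  U = {p41}: f^{-1}(U) = {79} ∈ τ_X ✓.
  U = {p42}: f^{-1}(U) = {78} ∈ τ_X ✓.
  U = {p39, p42}: f^{-1}(U) = {78} ∈ τ_X ✓.
  U = {p40, p41}: f^{-1}(U) = {79, 80} ∉ τ_X ✗.
  U = {p40, p42}: f^{-1}(U) = {78, 80} ∈ τ_X ✓.
  U = {p41, p42}: f^{-1}(U) = {78, 79} ∈ τ_X ✓.
  U = {p39, p40, p42}: f^{-1}(U) = {78, 80} ∈ τ_X ✓.
  U = {p39, p41, p42}: f^{-1}(U) = {78, 79} ∈ τ_X ✓.
  U = {p40, p41, p42}: f^{-1}(U) = {78, 79, 80} ∈ τ_X ✓.
  U = {p39, p40, p41, p42}: f^{-1}(U) = {78, 79, 80} ∈ τ_X ✓.
Found U = {p40} with f^{-1}(U) = {80} not in τ_X. Therefore f is NOT continuous.


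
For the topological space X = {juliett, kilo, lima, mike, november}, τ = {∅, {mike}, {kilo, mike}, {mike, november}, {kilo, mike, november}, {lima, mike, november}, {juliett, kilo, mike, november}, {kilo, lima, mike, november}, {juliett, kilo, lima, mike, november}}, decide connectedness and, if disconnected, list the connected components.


(X, τ) is connected.

Find clopen sets (U ∈ τ with X ∖ U ∈ τ):
  U = ∅, X ∖ U = {juliett, kilo, lima, mike, november} — both open, so U is clopen.
  U = {juliett, kilo, lima, mike, november}, X ∖ U = ∅ — both open, so U is clopen.
Only trivial clopens (∅ and X) exist, so (X, τ) is connected.
Compute connected components by grouping points that agree on all clopens:
  component: {juliett, kilo, lima, mike, november}


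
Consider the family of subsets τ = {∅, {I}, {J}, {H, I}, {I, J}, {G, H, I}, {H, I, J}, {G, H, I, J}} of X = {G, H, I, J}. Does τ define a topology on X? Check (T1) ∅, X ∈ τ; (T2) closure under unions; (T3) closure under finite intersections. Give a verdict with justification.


τ IS a topology on X.

Axiom (T1): ∅ ∈ τ? Yes; X ∈ τ? Yes.
Axiom (T2/T3): check pairwise unions and intersections of members of τ.
All pairwise intersections and unions checked — each lies in τ. Therefore τ satisfies (T1), (T2), (T3): it IS a topology on X.


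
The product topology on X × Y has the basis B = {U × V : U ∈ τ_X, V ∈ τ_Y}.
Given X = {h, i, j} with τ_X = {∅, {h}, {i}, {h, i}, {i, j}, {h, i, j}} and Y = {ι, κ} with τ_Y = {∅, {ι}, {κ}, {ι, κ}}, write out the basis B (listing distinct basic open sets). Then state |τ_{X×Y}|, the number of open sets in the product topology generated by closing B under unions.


Basis B = {∅ × ∅, {h} × {ι}, {h} × {κ}, {i} × {ι}, {i} × {κ}, {h} × {ι, κ}, {h, i} × {ι}, {h, i} × {κ}, {i} × {ι, κ}, {i, j} × {ι}, {i, j} × {κ}, {h, i, j} × {ι}, {h, i, j} × {κ}, {h, i} × {ι, κ}, {i, j} × {ι, κ}, {h, i, j} × {ι, κ}}; |τ_{X×Y}| = 36.

Enumerate products U × V with U ∈ τ_X, V ∈ τ_Y (deduplicated):
  ∅ × ∅ = {} (∅)
  {h} × {ι} = {(h,ι)}
  {h} × {κ} = {(h,κ)}
  {i} × {ι} = {(i,ι)}
  {i} × {κ} = {(i,κ)}
  {h} × {ι, κ} = {(h,ι), (h,κ)}
  {h, i} × {ι} = {(h,ι), (i,ι)}
  {h, i} × {κ} = {(h,κ), (i,κ)}
  {i} × {ι, κ} = {(i,ι), (i,κ)}
  {i, j} × {ι} = {(i,ι), (j,ι)}
  {i, j} × {κ} = {(i,κ), (j,κ)}
  {h, i, j} × {ι} = {(h,ι), (i,ι), (j,ι)}
  {h, i, j} × {κ} = {(h,κ), (i,κ), (j,κ)}
  {h, i} × {ι, κ} = {(h,ι), (h,κ), (i,ι), (i,κ)}
  {i, j} × {ι, κ} = {(i,ι), (i,κ), (j,ι), (j,κ)}
  {h, i, j} × {ι, κ} = {(h,ι), (h,κ), (i,ι), (i,κ), (j,ι), (j,κ)}
These 16 distinct sets form the basis B.
Close under arbitrary unions to get τ_{X×Y}; counting gives |τ_{X×Y}| = 36.


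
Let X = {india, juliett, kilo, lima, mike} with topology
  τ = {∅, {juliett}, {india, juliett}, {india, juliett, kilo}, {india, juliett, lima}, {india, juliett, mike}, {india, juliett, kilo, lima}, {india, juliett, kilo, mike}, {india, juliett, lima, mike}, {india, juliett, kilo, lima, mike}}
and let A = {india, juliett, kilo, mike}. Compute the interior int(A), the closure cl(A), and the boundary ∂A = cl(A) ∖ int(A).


int(A) = {india, juliett, kilo, mike}, cl(A) = {india, juliett, kilo, lima, mike}, ∂A = {lima}.

Closed sets in (X, τ) are complements of opens:
  closed(X, τ) = {∅, {kilo}, {lima}, {mike}, {kilo, lima}, {kilo, mike}, {lima, mike}, {kilo, lima, mike}, {india, kilo, lima, mike}, {india, juliett, kilo, lima, mike}}.
int(A) = ⋃ {U ∈ τ : U ⊆ A}. Opens contained in A: ∅, {juliett}, {india, juliett}, {india, juliett, kilo}, {india, juliett, mike}, {india, juliett, kilo, mike}.
Taking the union of these: int(A) = {india, juliett, kilo, mike}.
cl(A) = ⋂ {C closed : A ⊆ C}. Closed sets containing A: {india, juliett, kilo, lima, mike}.
Intersecting these: cl(A) = {india, juliett, kilo, lima, mike}.
∂A = cl(A) ∖ int(A) = {india, juliett, kilo, lima, mike} ∖ {india, juliett, kilo, mike} = {lima}.


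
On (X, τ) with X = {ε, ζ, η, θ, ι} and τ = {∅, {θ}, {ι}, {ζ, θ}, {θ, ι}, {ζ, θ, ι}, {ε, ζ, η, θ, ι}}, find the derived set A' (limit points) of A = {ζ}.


A' = {ε, η}

For each x ∈ X, list the open sets U ∈ τ with x ∈ U, then check whether U ∩ (A ∖ {x}) ≠ ∅ for every such U.
  x = ε: opens ∋ x are {ε, ζ, η, θ, ι}; each meets A ∖ {ε}, so x IS a limit point.
  x = ζ: open {ζ, θ} ∋ x has {ζ, θ} ∩ (A ∖ {ζ}) = ∅, so x is NOT a limit point.
  x = η: opens ∋ x are {ε, ζ, η, θ, ι}; each meets A ∖ {η}, so x IS a limit point.
  x = θ: open {θ} ∋ x has {θ} ∩ (A ∖ {θ}) = ∅, so x is NOT a limit point.
  x = ι: open {ι} ∋ x has {ι} ∩ (A ∖ {ι}) = ∅, so x is NOT a limit point.
Collecting: A' = {ε, η}.


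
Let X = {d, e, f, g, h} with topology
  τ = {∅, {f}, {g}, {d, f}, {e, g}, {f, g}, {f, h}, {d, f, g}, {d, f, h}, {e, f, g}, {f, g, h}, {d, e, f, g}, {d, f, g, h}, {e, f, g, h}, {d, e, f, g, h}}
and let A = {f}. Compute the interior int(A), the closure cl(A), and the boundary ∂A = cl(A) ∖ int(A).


int(A) = {f}, cl(A) = {d, f, h}, ∂A = {d, h}.

Closed sets in (X, τ) are complements of opens:
  closed(X, τ) = {∅, {d}, {e}, {h}, {d, e}, {d, h}, {e, g}, {e, h}, {d, e, g}, {d, e, h}, {d, f, h}, {e, g, h}, {d, e, f, h}, {d, e, g, h}, {d, e, f, g, h}}.
int(A) = ⋃ {U ∈ τ : U ⊆ A}. Opens contained in A: ∅, {f}.
Taking the union of these: int(A) = {f}.
cl(A) = ⋂ {C closed : A ⊆ C}. Closed sets containing A: {d, f, h}, {d, e, f, h}, {d, e, f, g, h}.
Intersecting these: cl(A) = {d, f, h}.
∂A = cl(A) ∖ int(A) = {d, f, h} ∖ {f} = {d, h}.


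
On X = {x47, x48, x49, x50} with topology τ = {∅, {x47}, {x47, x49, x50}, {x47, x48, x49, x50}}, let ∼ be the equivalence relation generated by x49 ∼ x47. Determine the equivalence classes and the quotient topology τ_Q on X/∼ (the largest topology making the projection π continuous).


X/∼ = {[x47=x49], [x48], [x50]}; |τ_Q| = 3.

Equivalence classes: [x47=x49], [x48], [x50].
Quotient map π: X → X/∼ sends x47 ↦ [x47=x49], x48 ↦ [x48], x49 ↦ [x47=x49], x50 ↦ [x50].
For each subset V ⊆ X/∼, compute π^{-1}(V) ⊆ X and check whether π^{-1}(V) ∈ τ. V is open in τ_Q iff π^{-1}(V) ∈ τ.
  V = {}: π^{-1}(V) = ∅ ∈ τ ✓.
  V = {[x47=x49]}: π^{-1}(V) = {x47, x49} ∉ τ ✗.
  V = {[x48]}: π^{-1}(V) = {x48} ∉ τ ✗.
  V = {[x47=x49], [x48]}: π^{-1}(V) = {x47, x48, x49} ∉ τ ✗.
  V = {[x50]}: π^{-1}(V) = {x50} ∉ τ ✗.
  V = {[x47=x49], [x50]}: π^{-1}(V) = {x47, x49, x50} ∈ τ ✓.
  V = {[x48], [x50]}: π^{-1}(V) = {x48, x50} ∉ τ ✗.
  V = {[x47=x49], [x48], [x50]}: π^{-1}(V) = {x47, x48, x49, x50} ∈ τ ✓.
Open sets in the quotient: τ_Q = {{}, {[x47=x49], [x50]}, {[x47=x49], [x48], [x50]}} (3 elements).


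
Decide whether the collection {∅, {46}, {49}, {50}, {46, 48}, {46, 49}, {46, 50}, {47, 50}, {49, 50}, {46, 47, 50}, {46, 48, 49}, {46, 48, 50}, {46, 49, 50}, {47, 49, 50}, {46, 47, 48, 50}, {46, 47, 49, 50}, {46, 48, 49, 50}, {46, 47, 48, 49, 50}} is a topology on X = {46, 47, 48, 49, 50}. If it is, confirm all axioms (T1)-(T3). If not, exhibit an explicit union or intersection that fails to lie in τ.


τ IS a topology on X.

Axiom (T1): ∅ ∈ τ? Yes; X ∈ τ? Yes.
Axiom (T2/T3): check pairwise unions and intersections of members of τ.
All pairwise intersections and unions checked — each lies in τ. Therefore τ satisfies (T1), (T2), (T3): it IS a topology on X.


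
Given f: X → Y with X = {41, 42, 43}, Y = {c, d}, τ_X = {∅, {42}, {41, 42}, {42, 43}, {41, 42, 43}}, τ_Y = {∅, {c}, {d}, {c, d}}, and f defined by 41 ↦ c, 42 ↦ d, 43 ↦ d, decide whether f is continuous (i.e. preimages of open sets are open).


f is NOT continuous.

Compute f^{-1}(U) for each U ∈ τ_Y:
  U = ∅: f^{-1}(U) = ∅ ∈ τ_X ✓.
  U = {c}: f^{-1}(U) = {41} ∉ τ_X ✗.
  U = {d}: f^{-1}(U) = {42, 43} ∈ τ_X ✓.
  U = {c, d}: f^{-1}(U) = {41, 42, 43} ∈ τ_X ✓.
Found U = {c} with f^{-1}(U) = {41} not in τ_X. Therefore f is NOT continuous.


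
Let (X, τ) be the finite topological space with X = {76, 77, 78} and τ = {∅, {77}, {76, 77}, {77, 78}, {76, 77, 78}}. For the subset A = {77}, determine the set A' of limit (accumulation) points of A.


A' = {76, 78}

For each x ∈ X, list the open sets U ∈ τ with x ∈ U, then check whether U ∩ (A ∖ {x}) ≠ ∅ for every such U.
  x = 76: opens ∋ x are {76, 77}, {76, 77, 78}; each meets A ∖ {76}, so x IS a limit point.
  x = 77: open {77} ∋ x has {77} ∩ (A ∖ {77}) = ∅, so x is NOT a limit point.
  x = 78: opens ∋ x are {77, 78}, {76, 77, 78}; each meets A ∖ {78}, so x IS a limit point.
Collecting: A' = {76, 78}.


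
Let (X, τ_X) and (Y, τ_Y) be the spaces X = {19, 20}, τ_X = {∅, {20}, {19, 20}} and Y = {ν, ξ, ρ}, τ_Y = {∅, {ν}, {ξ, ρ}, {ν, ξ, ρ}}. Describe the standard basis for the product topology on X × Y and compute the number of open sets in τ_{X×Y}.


Basis B = {∅ × ∅, {20} × {ν}, {19, 20} × {ν}, {20} × {ξ, ρ}, {20} × {ν, ξ, ρ}, {19, 20} × {ξ, ρ}, {19, 20} × {ν, ξ, ρ}}; |τ_{X×Y}| = 9.

Enumerate products U × V with U ∈ τ_X, V ∈ τ_Y (deduplicated):
  ∅ × ∅ = {} (∅)
  {20} × {ν} = {(20,ν)}
  {19, 20} × {ν} = {(19,ν), (20,ν)}
  {20} × {ξ, ρ} = {(20,ξ), (20,ρ)}
  {20} × {ν, ξ, ρ} = {(20,ν), (20,ξ), (20,ρ)}
  {19, 20} × {ξ, ρ} = {(19,ξ), (19,ρ), (20,ξ), (20,ρ)}
  {19, 20} × {ν, ξ, ρ} = {(19,ν), (19,ξ), (19,ρ), (20,ν), (20,ξ), (20,ρ)}
These 7 distinct sets form the basis B.
Close under arbitrary unions to get τ_{X×Y}; counting gives |τ_{X×Y}| = 9.
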